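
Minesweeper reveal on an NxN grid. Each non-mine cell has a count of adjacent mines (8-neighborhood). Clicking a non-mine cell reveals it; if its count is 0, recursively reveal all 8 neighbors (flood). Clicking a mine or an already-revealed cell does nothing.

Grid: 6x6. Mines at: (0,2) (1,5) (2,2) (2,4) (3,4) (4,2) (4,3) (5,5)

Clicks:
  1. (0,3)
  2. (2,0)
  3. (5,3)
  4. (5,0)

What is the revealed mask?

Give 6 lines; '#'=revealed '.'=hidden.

Click 1 (0,3) count=1: revealed 1 new [(0,3)] -> total=1
Click 2 (2,0) count=0: revealed 12 new [(0,0) (0,1) (1,0) (1,1) (2,0) (2,1) (3,0) (3,1) (4,0) (4,1) (5,0) (5,1)] -> total=13
Click 3 (5,3) count=2: revealed 1 new [(5,3)] -> total=14
Click 4 (5,0) count=0: revealed 0 new [(none)] -> total=14

Answer: ##.#..
##....
##....
##....
##....
##.#..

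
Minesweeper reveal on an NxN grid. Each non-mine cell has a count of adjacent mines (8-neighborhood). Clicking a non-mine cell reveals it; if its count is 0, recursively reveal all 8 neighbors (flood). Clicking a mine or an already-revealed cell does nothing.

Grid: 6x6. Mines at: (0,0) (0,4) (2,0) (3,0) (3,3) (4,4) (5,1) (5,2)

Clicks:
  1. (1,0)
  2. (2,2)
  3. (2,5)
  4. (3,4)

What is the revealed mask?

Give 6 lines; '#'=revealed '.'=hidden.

Answer: ......
#...##
..#.##
....##
......
......

Derivation:
Click 1 (1,0) count=2: revealed 1 new [(1,0)] -> total=1
Click 2 (2,2) count=1: revealed 1 new [(2,2)] -> total=2
Click 3 (2,5) count=0: revealed 6 new [(1,4) (1,5) (2,4) (2,5) (3,4) (3,5)] -> total=8
Click 4 (3,4) count=2: revealed 0 new [(none)] -> total=8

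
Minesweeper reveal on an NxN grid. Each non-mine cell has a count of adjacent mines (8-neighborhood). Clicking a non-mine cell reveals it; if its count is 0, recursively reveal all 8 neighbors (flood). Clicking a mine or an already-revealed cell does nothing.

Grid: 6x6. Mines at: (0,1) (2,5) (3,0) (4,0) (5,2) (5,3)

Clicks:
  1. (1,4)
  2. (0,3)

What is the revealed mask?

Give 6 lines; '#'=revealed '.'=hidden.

Click 1 (1,4) count=1: revealed 1 new [(1,4)] -> total=1
Click 2 (0,3) count=0: revealed 20 new [(0,2) (0,3) (0,4) (0,5) (1,1) (1,2) (1,3) (1,5) (2,1) (2,2) (2,3) (2,4) (3,1) (3,2) (3,3) (3,4) (4,1) (4,2) (4,3) (4,4)] -> total=21

Answer: ..####
.#####
.####.
.####.
.####.
......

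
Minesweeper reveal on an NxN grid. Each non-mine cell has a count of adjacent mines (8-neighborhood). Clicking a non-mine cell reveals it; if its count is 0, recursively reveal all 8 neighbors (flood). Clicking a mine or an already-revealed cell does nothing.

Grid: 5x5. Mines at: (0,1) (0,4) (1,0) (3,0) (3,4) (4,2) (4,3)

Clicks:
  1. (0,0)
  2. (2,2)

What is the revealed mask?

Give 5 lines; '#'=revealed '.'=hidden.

Answer: #....
.###.
.###.
.###.
.....

Derivation:
Click 1 (0,0) count=2: revealed 1 new [(0,0)] -> total=1
Click 2 (2,2) count=0: revealed 9 new [(1,1) (1,2) (1,3) (2,1) (2,2) (2,3) (3,1) (3,2) (3,3)] -> total=10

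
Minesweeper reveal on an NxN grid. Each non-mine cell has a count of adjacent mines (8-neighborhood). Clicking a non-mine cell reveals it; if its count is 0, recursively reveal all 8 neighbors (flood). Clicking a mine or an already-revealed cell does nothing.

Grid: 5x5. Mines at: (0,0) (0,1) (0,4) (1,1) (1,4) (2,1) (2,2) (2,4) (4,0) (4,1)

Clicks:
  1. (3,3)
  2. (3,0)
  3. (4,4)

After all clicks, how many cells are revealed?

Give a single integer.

Answer: 7

Derivation:
Click 1 (3,3) count=2: revealed 1 new [(3,3)] -> total=1
Click 2 (3,0) count=3: revealed 1 new [(3,0)] -> total=2
Click 3 (4,4) count=0: revealed 5 new [(3,2) (3,4) (4,2) (4,3) (4,4)] -> total=7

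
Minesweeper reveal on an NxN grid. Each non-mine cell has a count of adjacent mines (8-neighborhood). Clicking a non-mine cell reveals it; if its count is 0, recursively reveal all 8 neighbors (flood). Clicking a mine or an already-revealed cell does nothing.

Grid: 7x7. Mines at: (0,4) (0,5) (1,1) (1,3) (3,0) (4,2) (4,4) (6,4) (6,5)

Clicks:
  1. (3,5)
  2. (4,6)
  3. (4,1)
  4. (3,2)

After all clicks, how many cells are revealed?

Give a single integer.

Click 1 (3,5) count=1: revealed 1 new [(3,5)] -> total=1
Click 2 (4,6) count=0: revealed 12 new [(1,4) (1,5) (1,6) (2,4) (2,5) (2,6) (3,4) (3,6) (4,5) (4,6) (5,5) (5,6)] -> total=13
Click 3 (4,1) count=2: revealed 1 new [(4,1)] -> total=14
Click 4 (3,2) count=1: revealed 1 new [(3,2)] -> total=15

Answer: 15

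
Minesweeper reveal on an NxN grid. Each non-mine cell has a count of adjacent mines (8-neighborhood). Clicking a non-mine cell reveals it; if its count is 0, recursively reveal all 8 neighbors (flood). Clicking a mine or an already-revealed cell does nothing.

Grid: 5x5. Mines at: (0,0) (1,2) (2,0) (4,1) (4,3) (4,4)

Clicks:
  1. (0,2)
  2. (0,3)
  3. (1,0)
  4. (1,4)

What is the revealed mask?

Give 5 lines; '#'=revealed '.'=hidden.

Answer: ..###
#..##
...##
...##
.....

Derivation:
Click 1 (0,2) count=1: revealed 1 new [(0,2)] -> total=1
Click 2 (0,3) count=1: revealed 1 new [(0,3)] -> total=2
Click 3 (1,0) count=2: revealed 1 new [(1,0)] -> total=3
Click 4 (1,4) count=0: revealed 7 new [(0,4) (1,3) (1,4) (2,3) (2,4) (3,3) (3,4)] -> total=10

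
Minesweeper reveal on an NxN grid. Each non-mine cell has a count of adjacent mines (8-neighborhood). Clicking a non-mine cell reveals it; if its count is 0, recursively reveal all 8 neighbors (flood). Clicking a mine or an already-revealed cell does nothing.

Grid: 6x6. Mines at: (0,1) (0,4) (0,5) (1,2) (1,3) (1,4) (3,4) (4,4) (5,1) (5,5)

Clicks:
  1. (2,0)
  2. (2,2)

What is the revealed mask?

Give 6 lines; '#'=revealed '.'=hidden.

Click 1 (2,0) count=0: revealed 14 new [(1,0) (1,1) (2,0) (2,1) (2,2) (2,3) (3,0) (3,1) (3,2) (3,3) (4,0) (4,1) (4,2) (4,3)] -> total=14
Click 2 (2,2) count=2: revealed 0 new [(none)] -> total=14

Answer: ......
##....
####..
####..
####..
......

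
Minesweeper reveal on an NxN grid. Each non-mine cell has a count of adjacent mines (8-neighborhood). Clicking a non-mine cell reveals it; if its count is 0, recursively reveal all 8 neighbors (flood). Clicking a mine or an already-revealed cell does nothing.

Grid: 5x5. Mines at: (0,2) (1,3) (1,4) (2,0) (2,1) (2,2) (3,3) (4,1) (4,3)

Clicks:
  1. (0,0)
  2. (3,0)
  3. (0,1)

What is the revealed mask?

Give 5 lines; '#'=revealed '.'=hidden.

Answer: ##...
##...
.....
#....
.....

Derivation:
Click 1 (0,0) count=0: revealed 4 new [(0,0) (0,1) (1,0) (1,1)] -> total=4
Click 2 (3,0) count=3: revealed 1 new [(3,0)] -> total=5
Click 3 (0,1) count=1: revealed 0 new [(none)] -> total=5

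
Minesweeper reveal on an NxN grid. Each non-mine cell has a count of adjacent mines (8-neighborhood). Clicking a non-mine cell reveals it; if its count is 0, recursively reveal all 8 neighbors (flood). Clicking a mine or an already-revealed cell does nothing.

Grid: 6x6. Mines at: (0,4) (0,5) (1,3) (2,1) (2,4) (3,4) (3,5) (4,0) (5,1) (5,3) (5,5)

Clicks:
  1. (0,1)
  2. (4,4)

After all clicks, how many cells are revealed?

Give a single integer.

Answer: 7

Derivation:
Click 1 (0,1) count=0: revealed 6 new [(0,0) (0,1) (0,2) (1,0) (1,1) (1,2)] -> total=6
Click 2 (4,4) count=4: revealed 1 new [(4,4)] -> total=7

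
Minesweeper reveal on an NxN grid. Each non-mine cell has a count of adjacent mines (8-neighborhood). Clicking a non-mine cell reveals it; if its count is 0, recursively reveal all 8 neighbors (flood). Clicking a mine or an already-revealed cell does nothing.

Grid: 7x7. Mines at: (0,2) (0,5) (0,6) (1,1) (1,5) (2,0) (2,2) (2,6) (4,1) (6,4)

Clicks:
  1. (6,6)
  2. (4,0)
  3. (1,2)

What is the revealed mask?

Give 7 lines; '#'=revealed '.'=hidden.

Answer: .......
..#....
...###.
..#####
#.#####
..#####
.....##

Derivation:
Click 1 (6,6) count=0: revealed 20 new [(2,3) (2,4) (2,5) (3,2) (3,3) (3,4) (3,5) (3,6) (4,2) (4,3) (4,4) (4,5) (4,6) (5,2) (5,3) (5,4) (5,5) (5,6) (6,5) (6,6)] -> total=20
Click 2 (4,0) count=1: revealed 1 new [(4,0)] -> total=21
Click 3 (1,2) count=3: revealed 1 new [(1,2)] -> total=22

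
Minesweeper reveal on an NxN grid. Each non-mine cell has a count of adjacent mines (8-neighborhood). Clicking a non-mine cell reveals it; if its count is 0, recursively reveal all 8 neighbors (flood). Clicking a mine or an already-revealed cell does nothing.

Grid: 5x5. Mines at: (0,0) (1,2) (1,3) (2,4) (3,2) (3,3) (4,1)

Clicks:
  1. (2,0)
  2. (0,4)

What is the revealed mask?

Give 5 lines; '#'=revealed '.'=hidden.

Answer: ....#
##...
##...
##...
.....

Derivation:
Click 1 (2,0) count=0: revealed 6 new [(1,0) (1,1) (2,0) (2,1) (3,0) (3,1)] -> total=6
Click 2 (0,4) count=1: revealed 1 new [(0,4)] -> total=7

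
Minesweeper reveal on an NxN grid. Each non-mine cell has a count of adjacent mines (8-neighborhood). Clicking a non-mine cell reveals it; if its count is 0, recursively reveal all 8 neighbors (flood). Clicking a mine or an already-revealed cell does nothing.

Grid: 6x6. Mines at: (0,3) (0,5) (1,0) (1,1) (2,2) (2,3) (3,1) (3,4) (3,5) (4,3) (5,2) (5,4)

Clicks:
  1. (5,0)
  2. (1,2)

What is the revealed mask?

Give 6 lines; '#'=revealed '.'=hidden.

Click 1 (5,0) count=0: revealed 4 new [(4,0) (4,1) (5,0) (5,1)] -> total=4
Click 2 (1,2) count=4: revealed 1 new [(1,2)] -> total=5

Answer: ......
..#...
......
......
##....
##....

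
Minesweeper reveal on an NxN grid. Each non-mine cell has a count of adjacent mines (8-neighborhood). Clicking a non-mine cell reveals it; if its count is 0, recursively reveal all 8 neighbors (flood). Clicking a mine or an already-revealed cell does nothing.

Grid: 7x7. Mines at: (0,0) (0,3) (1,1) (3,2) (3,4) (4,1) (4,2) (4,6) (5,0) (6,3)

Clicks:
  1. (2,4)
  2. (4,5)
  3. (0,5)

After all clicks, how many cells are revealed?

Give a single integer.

Answer: 12

Derivation:
Click 1 (2,4) count=1: revealed 1 new [(2,4)] -> total=1
Click 2 (4,5) count=2: revealed 1 new [(4,5)] -> total=2
Click 3 (0,5) count=0: revealed 10 new [(0,4) (0,5) (0,6) (1,4) (1,5) (1,6) (2,5) (2,6) (3,5) (3,6)] -> total=12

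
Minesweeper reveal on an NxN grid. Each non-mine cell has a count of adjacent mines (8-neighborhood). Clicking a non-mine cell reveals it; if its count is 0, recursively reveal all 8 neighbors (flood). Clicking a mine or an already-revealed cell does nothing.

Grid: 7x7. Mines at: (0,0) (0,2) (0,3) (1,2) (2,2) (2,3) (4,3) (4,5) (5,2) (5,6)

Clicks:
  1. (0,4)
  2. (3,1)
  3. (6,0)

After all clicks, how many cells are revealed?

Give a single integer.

Answer: 13

Derivation:
Click 1 (0,4) count=1: revealed 1 new [(0,4)] -> total=1
Click 2 (3,1) count=1: revealed 1 new [(3,1)] -> total=2
Click 3 (6,0) count=0: revealed 11 new [(1,0) (1,1) (2,0) (2,1) (3,0) (4,0) (4,1) (5,0) (5,1) (6,0) (6,1)] -> total=13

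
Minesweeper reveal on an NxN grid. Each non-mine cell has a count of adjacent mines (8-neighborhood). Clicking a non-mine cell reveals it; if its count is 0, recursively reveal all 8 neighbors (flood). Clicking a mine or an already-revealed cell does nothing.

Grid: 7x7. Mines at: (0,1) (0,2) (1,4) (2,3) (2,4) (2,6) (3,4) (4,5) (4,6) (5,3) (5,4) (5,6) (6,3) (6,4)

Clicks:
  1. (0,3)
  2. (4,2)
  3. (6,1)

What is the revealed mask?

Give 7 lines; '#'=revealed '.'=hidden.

Answer: ...#...
###....
###....
###....
###....
###....
###....

Derivation:
Click 1 (0,3) count=2: revealed 1 new [(0,3)] -> total=1
Click 2 (4,2) count=1: revealed 1 new [(4,2)] -> total=2
Click 3 (6,1) count=0: revealed 17 new [(1,0) (1,1) (1,2) (2,0) (2,1) (2,2) (3,0) (3,1) (3,2) (4,0) (4,1) (5,0) (5,1) (5,2) (6,0) (6,1) (6,2)] -> total=19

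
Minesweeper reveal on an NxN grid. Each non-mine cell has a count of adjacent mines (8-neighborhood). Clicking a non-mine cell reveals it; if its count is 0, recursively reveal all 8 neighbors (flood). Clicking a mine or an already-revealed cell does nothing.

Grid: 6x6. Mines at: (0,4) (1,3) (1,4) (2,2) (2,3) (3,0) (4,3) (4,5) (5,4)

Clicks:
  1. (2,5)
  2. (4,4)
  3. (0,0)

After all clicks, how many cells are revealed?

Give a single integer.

Click 1 (2,5) count=1: revealed 1 new [(2,5)] -> total=1
Click 2 (4,4) count=3: revealed 1 new [(4,4)] -> total=2
Click 3 (0,0) count=0: revealed 8 new [(0,0) (0,1) (0,2) (1,0) (1,1) (1,2) (2,0) (2,1)] -> total=10

Answer: 10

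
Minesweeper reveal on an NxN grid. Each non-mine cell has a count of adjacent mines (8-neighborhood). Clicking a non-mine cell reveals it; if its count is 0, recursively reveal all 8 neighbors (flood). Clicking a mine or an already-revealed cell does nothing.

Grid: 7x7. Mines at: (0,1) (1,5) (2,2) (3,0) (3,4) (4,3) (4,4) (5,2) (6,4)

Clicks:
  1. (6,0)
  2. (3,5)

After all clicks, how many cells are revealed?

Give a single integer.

Answer: 7

Derivation:
Click 1 (6,0) count=0: revealed 6 new [(4,0) (4,1) (5,0) (5,1) (6,0) (6,1)] -> total=6
Click 2 (3,5) count=2: revealed 1 new [(3,5)] -> total=7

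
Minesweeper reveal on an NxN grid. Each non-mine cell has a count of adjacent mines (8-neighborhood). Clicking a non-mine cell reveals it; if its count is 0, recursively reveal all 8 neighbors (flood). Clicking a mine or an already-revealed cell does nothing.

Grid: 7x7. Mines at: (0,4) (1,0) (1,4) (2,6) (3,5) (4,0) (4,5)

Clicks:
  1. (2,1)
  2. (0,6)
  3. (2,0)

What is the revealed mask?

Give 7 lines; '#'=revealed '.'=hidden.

Click 1 (2,1) count=1: revealed 1 new [(2,1)] -> total=1
Click 2 (0,6) count=0: revealed 4 new [(0,5) (0,6) (1,5) (1,6)] -> total=5
Click 3 (2,0) count=1: revealed 1 new [(2,0)] -> total=6

Answer: .....##
.....##
##.....
.......
.......
.......
.......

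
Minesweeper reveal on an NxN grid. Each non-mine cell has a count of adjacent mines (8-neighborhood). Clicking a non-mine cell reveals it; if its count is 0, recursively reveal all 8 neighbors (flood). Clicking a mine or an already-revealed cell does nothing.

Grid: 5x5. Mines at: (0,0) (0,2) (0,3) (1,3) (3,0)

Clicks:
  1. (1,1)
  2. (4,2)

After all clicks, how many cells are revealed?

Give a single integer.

Click 1 (1,1) count=2: revealed 1 new [(1,1)] -> total=1
Click 2 (4,2) count=0: revealed 12 new [(2,1) (2,2) (2,3) (2,4) (3,1) (3,2) (3,3) (3,4) (4,1) (4,2) (4,3) (4,4)] -> total=13

Answer: 13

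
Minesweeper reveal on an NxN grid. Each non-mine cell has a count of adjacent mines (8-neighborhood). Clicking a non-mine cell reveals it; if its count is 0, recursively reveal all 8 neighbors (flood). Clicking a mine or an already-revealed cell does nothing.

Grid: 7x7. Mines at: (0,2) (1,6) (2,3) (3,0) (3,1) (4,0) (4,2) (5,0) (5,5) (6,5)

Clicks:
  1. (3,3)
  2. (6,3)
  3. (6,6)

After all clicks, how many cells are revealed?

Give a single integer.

Answer: 10

Derivation:
Click 1 (3,3) count=2: revealed 1 new [(3,3)] -> total=1
Click 2 (6,3) count=0: revealed 8 new [(5,1) (5,2) (5,3) (5,4) (6,1) (6,2) (6,3) (6,4)] -> total=9
Click 3 (6,6) count=2: revealed 1 new [(6,6)] -> total=10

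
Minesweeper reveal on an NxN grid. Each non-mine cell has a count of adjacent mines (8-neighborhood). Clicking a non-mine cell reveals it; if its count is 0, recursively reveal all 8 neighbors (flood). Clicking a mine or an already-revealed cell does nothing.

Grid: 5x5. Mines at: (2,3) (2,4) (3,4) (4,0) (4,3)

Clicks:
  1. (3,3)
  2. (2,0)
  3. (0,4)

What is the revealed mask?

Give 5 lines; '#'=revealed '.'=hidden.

Click 1 (3,3) count=4: revealed 1 new [(3,3)] -> total=1
Click 2 (2,0) count=0: revealed 16 new [(0,0) (0,1) (0,2) (0,3) (0,4) (1,0) (1,1) (1,2) (1,3) (1,4) (2,0) (2,1) (2,2) (3,0) (3,1) (3,2)] -> total=17
Click 3 (0,4) count=0: revealed 0 new [(none)] -> total=17

Answer: #####
#####
###..
####.
.....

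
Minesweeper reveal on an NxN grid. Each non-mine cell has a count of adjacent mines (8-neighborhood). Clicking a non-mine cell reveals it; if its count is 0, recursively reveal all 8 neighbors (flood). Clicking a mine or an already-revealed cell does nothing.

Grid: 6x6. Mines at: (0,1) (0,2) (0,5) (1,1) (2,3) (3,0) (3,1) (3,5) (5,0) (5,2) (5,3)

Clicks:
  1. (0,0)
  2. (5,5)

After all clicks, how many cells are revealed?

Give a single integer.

Click 1 (0,0) count=2: revealed 1 new [(0,0)] -> total=1
Click 2 (5,5) count=0: revealed 4 new [(4,4) (4,5) (5,4) (5,5)] -> total=5

Answer: 5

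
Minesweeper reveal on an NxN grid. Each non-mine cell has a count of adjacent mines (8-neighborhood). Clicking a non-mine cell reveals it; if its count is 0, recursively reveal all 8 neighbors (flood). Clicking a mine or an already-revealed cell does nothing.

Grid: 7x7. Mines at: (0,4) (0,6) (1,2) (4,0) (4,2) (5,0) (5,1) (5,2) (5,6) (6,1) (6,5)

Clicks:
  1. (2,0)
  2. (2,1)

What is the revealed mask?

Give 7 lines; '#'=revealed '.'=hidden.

Click 1 (2,0) count=0: revealed 8 new [(0,0) (0,1) (1,0) (1,1) (2,0) (2,1) (3,0) (3,1)] -> total=8
Click 2 (2,1) count=1: revealed 0 new [(none)] -> total=8

Answer: ##.....
##.....
##.....
##.....
.......
.......
.......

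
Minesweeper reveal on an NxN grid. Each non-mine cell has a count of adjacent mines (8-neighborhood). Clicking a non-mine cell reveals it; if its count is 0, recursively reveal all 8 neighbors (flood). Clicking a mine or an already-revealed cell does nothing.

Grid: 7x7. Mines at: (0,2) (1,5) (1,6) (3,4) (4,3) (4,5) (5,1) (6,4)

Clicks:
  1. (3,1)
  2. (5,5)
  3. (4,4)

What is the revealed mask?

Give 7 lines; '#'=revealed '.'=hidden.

Answer: ##.....
####...
####...
####...
###.#..
.....#.
.......

Derivation:
Click 1 (3,1) count=0: revealed 17 new [(0,0) (0,1) (1,0) (1,1) (1,2) (1,3) (2,0) (2,1) (2,2) (2,3) (3,0) (3,1) (3,2) (3,3) (4,0) (4,1) (4,2)] -> total=17
Click 2 (5,5) count=2: revealed 1 new [(5,5)] -> total=18
Click 3 (4,4) count=3: revealed 1 new [(4,4)] -> total=19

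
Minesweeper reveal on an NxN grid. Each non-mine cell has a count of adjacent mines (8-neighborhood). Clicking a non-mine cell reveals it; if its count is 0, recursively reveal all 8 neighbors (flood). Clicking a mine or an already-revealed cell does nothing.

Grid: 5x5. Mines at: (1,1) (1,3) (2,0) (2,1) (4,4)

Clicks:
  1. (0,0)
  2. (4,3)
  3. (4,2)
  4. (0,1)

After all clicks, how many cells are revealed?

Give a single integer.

Answer: 10

Derivation:
Click 1 (0,0) count=1: revealed 1 new [(0,0)] -> total=1
Click 2 (4,3) count=1: revealed 1 new [(4,3)] -> total=2
Click 3 (4,2) count=0: revealed 7 new [(3,0) (3,1) (3,2) (3,3) (4,0) (4,1) (4,2)] -> total=9
Click 4 (0,1) count=1: revealed 1 new [(0,1)] -> total=10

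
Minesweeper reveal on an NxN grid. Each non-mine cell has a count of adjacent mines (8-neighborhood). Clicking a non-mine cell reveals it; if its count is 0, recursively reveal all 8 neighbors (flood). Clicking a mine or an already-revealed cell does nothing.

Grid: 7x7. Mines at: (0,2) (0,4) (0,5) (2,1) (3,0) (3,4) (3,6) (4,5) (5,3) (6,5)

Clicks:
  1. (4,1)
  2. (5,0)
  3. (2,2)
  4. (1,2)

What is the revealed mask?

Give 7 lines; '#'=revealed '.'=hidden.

Answer: .......
..#....
..#....
.......
###....
###....
###....

Derivation:
Click 1 (4,1) count=1: revealed 1 new [(4,1)] -> total=1
Click 2 (5,0) count=0: revealed 8 new [(4,0) (4,2) (5,0) (5,1) (5,2) (6,0) (6,1) (6,2)] -> total=9
Click 3 (2,2) count=1: revealed 1 new [(2,2)] -> total=10
Click 4 (1,2) count=2: revealed 1 new [(1,2)] -> total=11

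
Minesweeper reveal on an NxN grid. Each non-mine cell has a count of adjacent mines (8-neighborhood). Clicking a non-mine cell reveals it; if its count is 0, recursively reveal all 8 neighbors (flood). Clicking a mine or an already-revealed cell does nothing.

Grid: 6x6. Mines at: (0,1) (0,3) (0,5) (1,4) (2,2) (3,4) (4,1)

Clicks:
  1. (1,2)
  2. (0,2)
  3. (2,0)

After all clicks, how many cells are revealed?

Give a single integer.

Click 1 (1,2) count=3: revealed 1 new [(1,2)] -> total=1
Click 2 (0,2) count=2: revealed 1 new [(0,2)] -> total=2
Click 3 (2,0) count=0: revealed 6 new [(1,0) (1,1) (2,0) (2,1) (3,0) (3,1)] -> total=8

Answer: 8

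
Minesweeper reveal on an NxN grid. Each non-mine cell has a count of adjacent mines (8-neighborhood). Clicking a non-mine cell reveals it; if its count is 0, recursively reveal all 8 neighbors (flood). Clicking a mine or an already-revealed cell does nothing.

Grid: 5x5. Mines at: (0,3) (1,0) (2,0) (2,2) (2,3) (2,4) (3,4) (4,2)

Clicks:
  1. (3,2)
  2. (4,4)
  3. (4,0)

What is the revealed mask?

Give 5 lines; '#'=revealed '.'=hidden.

Answer: .....
.....
.....
###..
##..#

Derivation:
Click 1 (3,2) count=3: revealed 1 new [(3,2)] -> total=1
Click 2 (4,4) count=1: revealed 1 new [(4,4)] -> total=2
Click 3 (4,0) count=0: revealed 4 new [(3,0) (3,1) (4,0) (4,1)] -> total=6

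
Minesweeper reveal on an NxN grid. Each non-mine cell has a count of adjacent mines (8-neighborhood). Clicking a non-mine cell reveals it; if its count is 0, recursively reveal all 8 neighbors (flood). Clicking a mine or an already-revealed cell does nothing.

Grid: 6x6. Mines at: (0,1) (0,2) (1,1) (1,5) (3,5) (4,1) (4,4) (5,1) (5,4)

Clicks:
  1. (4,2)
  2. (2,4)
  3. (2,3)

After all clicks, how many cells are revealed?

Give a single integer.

Click 1 (4,2) count=2: revealed 1 new [(4,2)] -> total=1
Click 2 (2,4) count=2: revealed 1 new [(2,4)] -> total=2
Click 3 (2,3) count=0: revealed 8 new [(1,2) (1,3) (1,4) (2,2) (2,3) (3,2) (3,3) (3,4)] -> total=10

Answer: 10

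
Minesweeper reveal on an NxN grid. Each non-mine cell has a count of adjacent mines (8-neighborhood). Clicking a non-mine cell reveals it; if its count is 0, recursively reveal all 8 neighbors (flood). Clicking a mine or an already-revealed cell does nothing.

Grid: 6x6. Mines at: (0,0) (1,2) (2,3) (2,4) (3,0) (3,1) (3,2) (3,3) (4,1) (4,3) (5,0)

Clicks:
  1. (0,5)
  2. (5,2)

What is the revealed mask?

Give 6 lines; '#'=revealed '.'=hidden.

Click 1 (0,5) count=0: revealed 6 new [(0,3) (0,4) (0,5) (1,3) (1,4) (1,5)] -> total=6
Click 2 (5,2) count=2: revealed 1 new [(5,2)] -> total=7

Answer: ...###
...###
......
......
......
..#...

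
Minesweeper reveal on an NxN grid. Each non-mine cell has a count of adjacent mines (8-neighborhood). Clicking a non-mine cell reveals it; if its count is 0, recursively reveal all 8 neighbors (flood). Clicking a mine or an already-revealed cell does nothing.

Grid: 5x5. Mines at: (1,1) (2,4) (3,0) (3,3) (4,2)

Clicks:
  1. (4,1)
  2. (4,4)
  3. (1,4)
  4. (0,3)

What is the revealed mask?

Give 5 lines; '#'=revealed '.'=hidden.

Answer: ..###
..###
.....
.....
.#..#

Derivation:
Click 1 (4,1) count=2: revealed 1 new [(4,1)] -> total=1
Click 2 (4,4) count=1: revealed 1 new [(4,4)] -> total=2
Click 3 (1,4) count=1: revealed 1 new [(1,4)] -> total=3
Click 4 (0,3) count=0: revealed 5 new [(0,2) (0,3) (0,4) (1,2) (1,3)] -> total=8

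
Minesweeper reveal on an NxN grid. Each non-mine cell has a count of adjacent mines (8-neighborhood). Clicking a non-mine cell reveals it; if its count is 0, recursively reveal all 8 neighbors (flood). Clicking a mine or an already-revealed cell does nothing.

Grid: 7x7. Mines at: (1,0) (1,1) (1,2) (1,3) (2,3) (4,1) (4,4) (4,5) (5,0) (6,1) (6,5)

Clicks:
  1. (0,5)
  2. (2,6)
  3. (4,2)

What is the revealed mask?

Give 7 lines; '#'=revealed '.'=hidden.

Click 1 (0,5) count=0: revealed 12 new [(0,4) (0,5) (0,6) (1,4) (1,5) (1,6) (2,4) (2,5) (2,6) (3,4) (3,5) (3,6)] -> total=12
Click 2 (2,6) count=0: revealed 0 new [(none)] -> total=12
Click 3 (4,2) count=1: revealed 1 new [(4,2)] -> total=13

Answer: ....###
....###
....###
....###
..#....
.......
.......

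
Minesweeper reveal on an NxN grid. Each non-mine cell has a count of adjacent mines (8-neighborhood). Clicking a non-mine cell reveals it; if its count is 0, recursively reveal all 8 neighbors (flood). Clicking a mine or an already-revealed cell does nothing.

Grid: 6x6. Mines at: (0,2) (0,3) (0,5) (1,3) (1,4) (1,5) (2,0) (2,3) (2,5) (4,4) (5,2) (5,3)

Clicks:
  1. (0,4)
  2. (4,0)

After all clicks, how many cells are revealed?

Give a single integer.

Answer: 7

Derivation:
Click 1 (0,4) count=5: revealed 1 new [(0,4)] -> total=1
Click 2 (4,0) count=0: revealed 6 new [(3,0) (3,1) (4,0) (4,1) (5,0) (5,1)] -> total=7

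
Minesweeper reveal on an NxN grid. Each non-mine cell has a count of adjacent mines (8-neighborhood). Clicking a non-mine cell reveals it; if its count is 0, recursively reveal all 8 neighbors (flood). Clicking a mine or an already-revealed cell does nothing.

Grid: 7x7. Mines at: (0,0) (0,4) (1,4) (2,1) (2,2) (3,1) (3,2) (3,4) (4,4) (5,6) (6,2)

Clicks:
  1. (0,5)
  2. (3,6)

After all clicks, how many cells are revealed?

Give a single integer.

Answer: 10

Derivation:
Click 1 (0,5) count=2: revealed 1 new [(0,5)] -> total=1
Click 2 (3,6) count=0: revealed 9 new [(0,6) (1,5) (1,6) (2,5) (2,6) (3,5) (3,6) (4,5) (4,6)] -> total=10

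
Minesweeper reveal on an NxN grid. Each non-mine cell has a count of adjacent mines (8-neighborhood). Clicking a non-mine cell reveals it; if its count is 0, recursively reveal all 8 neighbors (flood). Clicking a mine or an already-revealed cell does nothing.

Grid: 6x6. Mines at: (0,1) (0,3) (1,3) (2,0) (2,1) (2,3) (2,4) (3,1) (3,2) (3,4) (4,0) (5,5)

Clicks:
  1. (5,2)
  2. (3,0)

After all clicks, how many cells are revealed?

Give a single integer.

Click 1 (5,2) count=0: revealed 8 new [(4,1) (4,2) (4,3) (4,4) (5,1) (5,2) (5,3) (5,4)] -> total=8
Click 2 (3,0) count=4: revealed 1 new [(3,0)] -> total=9

Answer: 9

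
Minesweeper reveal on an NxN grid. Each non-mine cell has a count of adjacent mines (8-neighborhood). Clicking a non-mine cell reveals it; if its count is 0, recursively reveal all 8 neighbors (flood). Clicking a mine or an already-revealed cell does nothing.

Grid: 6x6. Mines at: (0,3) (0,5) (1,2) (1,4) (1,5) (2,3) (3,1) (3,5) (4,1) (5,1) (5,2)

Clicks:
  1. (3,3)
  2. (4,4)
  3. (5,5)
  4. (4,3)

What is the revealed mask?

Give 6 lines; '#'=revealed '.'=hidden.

Answer: ......
......
......
...#..
...###
...###

Derivation:
Click 1 (3,3) count=1: revealed 1 new [(3,3)] -> total=1
Click 2 (4,4) count=1: revealed 1 new [(4,4)] -> total=2
Click 3 (5,5) count=0: revealed 5 new [(4,3) (4,5) (5,3) (5,4) (5,5)] -> total=7
Click 4 (4,3) count=1: revealed 0 new [(none)] -> total=7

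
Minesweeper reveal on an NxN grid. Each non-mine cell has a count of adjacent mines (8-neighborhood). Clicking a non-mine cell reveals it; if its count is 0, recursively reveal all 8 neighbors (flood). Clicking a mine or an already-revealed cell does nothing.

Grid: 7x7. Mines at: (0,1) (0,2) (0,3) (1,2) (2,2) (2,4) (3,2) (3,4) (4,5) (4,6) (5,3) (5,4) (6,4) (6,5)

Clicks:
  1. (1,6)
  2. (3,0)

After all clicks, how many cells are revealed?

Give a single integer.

Answer: 25

Derivation:
Click 1 (1,6) count=0: revealed 10 new [(0,4) (0,5) (0,6) (1,4) (1,5) (1,6) (2,5) (2,6) (3,5) (3,6)] -> total=10
Click 2 (3,0) count=0: revealed 15 new [(1,0) (1,1) (2,0) (2,1) (3,0) (3,1) (4,0) (4,1) (4,2) (5,0) (5,1) (5,2) (6,0) (6,1) (6,2)] -> total=25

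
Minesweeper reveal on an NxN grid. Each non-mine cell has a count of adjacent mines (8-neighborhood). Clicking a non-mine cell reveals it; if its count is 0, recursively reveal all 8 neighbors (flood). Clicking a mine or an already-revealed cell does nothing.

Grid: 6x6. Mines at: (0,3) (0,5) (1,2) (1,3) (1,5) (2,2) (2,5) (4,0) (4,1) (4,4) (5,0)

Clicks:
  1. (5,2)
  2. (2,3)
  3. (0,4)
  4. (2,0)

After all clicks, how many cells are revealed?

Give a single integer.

Click 1 (5,2) count=1: revealed 1 new [(5,2)] -> total=1
Click 2 (2,3) count=3: revealed 1 new [(2,3)] -> total=2
Click 3 (0,4) count=4: revealed 1 new [(0,4)] -> total=3
Click 4 (2,0) count=0: revealed 8 new [(0,0) (0,1) (1,0) (1,1) (2,0) (2,1) (3,0) (3,1)] -> total=11

Answer: 11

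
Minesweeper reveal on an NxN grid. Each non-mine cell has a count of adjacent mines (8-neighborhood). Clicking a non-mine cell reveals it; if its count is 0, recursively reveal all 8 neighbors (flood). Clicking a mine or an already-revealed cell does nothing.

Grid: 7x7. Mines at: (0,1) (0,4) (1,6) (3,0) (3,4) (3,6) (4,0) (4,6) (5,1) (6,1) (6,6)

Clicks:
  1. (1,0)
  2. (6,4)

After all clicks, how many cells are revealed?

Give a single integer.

Answer: 13

Derivation:
Click 1 (1,0) count=1: revealed 1 new [(1,0)] -> total=1
Click 2 (6,4) count=0: revealed 12 new [(4,2) (4,3) (4,4) (4,5) (5,2) (5,3) (5,4) (5,5) (6,2) (6,3) (6,4) (6,5)] -> total=13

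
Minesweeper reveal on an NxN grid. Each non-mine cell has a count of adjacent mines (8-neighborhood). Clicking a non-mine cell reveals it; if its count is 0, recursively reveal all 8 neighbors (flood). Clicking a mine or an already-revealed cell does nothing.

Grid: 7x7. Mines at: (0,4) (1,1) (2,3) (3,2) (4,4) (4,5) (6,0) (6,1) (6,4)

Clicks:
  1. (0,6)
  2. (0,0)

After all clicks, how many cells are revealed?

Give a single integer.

Answer: 12

Derivation:
Click 1 (0,6) count=0: revealed 11 new [(0,5) (0,6) (1,4) (1,5) (1,6) (2,4) (2,5) (2,6) (3,4) (3,5) (3,6)] -> total=11
Click 2 (0,0) count=1: revealed 1 new [(0,0)] -> total=12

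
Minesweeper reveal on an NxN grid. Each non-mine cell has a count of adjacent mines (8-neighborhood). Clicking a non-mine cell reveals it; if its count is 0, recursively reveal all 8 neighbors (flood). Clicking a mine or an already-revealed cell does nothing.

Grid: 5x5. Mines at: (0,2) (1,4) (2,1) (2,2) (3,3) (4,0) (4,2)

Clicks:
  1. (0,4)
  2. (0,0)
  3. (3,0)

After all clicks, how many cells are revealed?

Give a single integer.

Answer: 6

Derivation:
Click 1 (0,4) count=1: revealed 1 new [(0,4)] -> total=1
Click 2 (0,0) count=0: revealed 4 new [(0,0) (0,1) (1,0) (1,1)] -> total=5
Click 3 (3,0) count=2: revealed 1 new [(3,0)] -> total=6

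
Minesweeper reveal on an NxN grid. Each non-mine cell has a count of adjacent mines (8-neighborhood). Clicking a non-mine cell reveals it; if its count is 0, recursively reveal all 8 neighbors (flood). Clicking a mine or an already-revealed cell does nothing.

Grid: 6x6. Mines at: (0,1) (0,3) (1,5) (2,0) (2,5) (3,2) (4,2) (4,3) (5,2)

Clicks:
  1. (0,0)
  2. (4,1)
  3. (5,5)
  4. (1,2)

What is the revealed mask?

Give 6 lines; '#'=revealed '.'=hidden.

Click 1 (0,0) count=1: revealed 1 new [(0,0)] -> total=1
Click 2 (4,1) count=3: revealed 1 new [(4,1)] -> total=2
Click 3 (5,5) count=0: revealed 6 new [(3,4) (3,5) (4,4) (4,5) (5,4) (5,5)] -> total=8
Click 4 (1,2) count=2: revealed 1 new [(1,2)] -> total=9

Answer: #.....
..#...
......
....##
.#..##
....##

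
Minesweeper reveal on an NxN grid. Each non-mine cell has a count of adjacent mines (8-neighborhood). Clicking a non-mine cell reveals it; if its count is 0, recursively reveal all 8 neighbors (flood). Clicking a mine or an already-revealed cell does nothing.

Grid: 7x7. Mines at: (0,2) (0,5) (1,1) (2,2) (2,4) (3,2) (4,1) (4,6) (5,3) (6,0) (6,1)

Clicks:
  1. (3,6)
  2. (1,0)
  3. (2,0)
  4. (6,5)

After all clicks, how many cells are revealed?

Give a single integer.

Answer: 9

Derivation:
Click 1 (3,6) count=1: revealed 1 new [(3,6)] -> total=1
Click 2 (1,0) count=1: revealed 1 new [(1,0)] -> total=2
Click 3 (2,0) count=1: revealed 1 new [(2,0)] -> total=3
Click 4 (6,5) count=0: revealed 6 new [(5,4) (5,5) (5,6) (6,4) (6,5) (6,6)] -> total=9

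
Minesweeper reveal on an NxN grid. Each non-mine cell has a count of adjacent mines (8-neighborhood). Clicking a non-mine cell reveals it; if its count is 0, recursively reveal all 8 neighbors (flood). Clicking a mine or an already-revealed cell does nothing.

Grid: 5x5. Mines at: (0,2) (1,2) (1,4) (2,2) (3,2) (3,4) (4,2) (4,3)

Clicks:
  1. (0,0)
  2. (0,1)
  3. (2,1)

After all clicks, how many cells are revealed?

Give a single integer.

Click 1 (0,0) count=0: revealed 10 new [(0,0) (0,1) (1,0) (1,1) (2,0) (2,1) (3,0) (3,1) (4,0) (4,1)] -> total=10
Click 2 (0,1) count=2: revealed 0 new [(none)] -> total=10
Click 3 (2,1) count=3: revealed 0 new [(none)] -> total=10

Answer: 10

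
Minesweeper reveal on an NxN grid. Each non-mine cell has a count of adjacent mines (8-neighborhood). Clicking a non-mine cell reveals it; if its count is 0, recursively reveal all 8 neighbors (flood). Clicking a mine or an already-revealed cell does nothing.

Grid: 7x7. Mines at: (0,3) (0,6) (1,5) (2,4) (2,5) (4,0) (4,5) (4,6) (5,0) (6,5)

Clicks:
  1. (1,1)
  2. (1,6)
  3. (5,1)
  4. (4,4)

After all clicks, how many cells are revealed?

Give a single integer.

Answer: 29

Derivation:
Click 1 (1,1) count=0: revealed 28 new [(0,0) (0,1) (0,2) (1,0) (1,1) (1,2) (1,3) (2,0) (2,1) (2,2) (2,3) (3,0) (3,1) (3,2) (3,3) (3,4) (4,1) (4,2) (4,3) (4,4) (5,1) (5,2) (5,3) (5,4) (6,1) (6,2) (6,3) (6,4)] -> total=28
Click 2 (1,6) count=3: revealed 1 new [(1,6)] -> total=29
Click 3 (5,1) count=2: revealed 0 new [(none)] -> total=29
Click 4 (4,4) count=1: revealed 0 new [(none)] -> total=29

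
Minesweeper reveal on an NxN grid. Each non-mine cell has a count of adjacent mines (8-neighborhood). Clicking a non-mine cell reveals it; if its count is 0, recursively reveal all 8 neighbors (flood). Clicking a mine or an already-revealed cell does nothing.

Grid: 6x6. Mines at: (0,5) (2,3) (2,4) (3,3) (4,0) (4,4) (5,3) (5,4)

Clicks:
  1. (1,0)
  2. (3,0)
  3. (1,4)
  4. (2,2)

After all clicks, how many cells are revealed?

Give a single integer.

Click 1 (1,0) count=0: revealed 16 new [(0,0) (0,1) (0,2) (0,3) (0,4) (1,0) (1,1) (1,2) (1,3) (1,4) (2,0) (2,1) (2,2) (3,0) (3,1) (3,2)] -> total=16
Click 2 (3,0) count=1: revealed 0 new [(none)] -> total=16
Click 3 (1,4) count=3: revealed 0 new [(none)] -> total=16
Click 4 (2,2) count=2: revealed 0 new [(none)] -> total=16

Answer: 16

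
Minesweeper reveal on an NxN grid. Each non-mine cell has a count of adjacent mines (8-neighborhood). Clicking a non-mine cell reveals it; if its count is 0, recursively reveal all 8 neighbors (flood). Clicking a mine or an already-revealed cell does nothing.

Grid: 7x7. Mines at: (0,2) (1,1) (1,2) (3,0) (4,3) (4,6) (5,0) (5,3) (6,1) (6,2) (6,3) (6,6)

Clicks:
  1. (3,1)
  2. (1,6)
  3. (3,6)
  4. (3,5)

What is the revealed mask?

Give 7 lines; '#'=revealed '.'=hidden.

Answer: ...####
...####
...####
.#.####
.......
.......
.......

Derivation:
Click 1 (3,1) count=1: revealed 1 new [(3,1)] -> total=1
Click 2 (1,6) count=0: revealed 16 new [(0,3) (0,4) (0,5) (0,6) (1,3) (1,4) (1,5) (1,6) (2,3) (2,4) (2,5) (2,6) (3,3) (3,4) (3,5) (3,6)] -> total=17
Click 3 (3,6) count=1: revealed 0 new [(none)] -> total=17
Click 4 (3,5) count=1: revealed 0 new [(none)] -> total=17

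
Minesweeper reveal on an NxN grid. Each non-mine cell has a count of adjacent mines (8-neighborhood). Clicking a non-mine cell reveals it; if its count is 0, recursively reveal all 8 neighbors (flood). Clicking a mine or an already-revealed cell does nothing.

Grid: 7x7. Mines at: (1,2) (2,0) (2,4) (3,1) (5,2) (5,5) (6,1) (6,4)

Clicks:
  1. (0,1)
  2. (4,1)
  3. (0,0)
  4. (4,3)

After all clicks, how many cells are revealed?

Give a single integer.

Answer: 6

Derivation:
Click 1 (0,1) count=1: revealed 1 new [(0,1)] -> total=1
Click 2 (4,1) count=2: revealed 1 new [(4,1)] -> total=2
Click 3 (0,0) count=0: revealed 3 new [(0,0) (1,0) (1,1)] -> total=5
Click 4 (4,3) count=1: revealed 1 new [(4,3)] -> total=6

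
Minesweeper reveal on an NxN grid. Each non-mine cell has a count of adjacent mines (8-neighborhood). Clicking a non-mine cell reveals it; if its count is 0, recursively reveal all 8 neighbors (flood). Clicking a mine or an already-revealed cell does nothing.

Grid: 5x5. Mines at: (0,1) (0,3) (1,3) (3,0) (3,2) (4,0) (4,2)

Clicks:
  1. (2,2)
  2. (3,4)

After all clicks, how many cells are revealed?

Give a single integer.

Click 1 (2,2) count=2: revealed 1 new [(2,2)] -> total=1
Click 2 (3,4) count=0: revealed 6 new [(2,3) (2,4) (3,3) (3,4) (4,3) (4,4)] -> total=7

Answer: 7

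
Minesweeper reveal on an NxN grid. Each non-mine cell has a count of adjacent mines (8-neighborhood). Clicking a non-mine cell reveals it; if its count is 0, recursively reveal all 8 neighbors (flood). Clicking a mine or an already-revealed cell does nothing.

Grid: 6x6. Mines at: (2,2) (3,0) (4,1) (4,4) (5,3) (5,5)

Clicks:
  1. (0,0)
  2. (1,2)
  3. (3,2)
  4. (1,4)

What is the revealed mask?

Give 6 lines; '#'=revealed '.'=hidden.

Click 1 (0,0) count=0: revealed 20 new [(0,0) (0,1) (0,2) (0,3) (0,4) (0,5) (1,0) (1,1) (1,2) (1,3) (1,4) (1,5) (2,0) (2,1) (2,3) (2,4) (2,5) (3,3) (3,4) (3,5)] -> total=20
Click 2 (1,2) count=1: revealed 0 new [(none)] -> total=20
Click 3 (3,2) count=2: revealed 1 new [(3,2)] -> total=21
Click 4 (1,4) count=0: revealed 0 new [(none)] -> total=21

Answer: ######
######
##.###
..####
......
......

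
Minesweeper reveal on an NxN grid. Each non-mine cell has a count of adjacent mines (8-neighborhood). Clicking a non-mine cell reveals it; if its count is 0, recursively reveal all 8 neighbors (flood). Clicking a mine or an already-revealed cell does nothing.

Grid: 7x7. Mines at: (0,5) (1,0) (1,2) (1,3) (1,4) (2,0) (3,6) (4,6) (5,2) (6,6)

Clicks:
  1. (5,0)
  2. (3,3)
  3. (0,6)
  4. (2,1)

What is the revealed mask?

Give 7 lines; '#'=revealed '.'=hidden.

Click 1 (5,0) count=0: revealed 8 new [(3,0) (3,1) (4,0) (4,1) (5,0) (5,1) (6,0) (6,1)] -> total=8
Click 2 (3,3) count=0: revealed 19 new [(2,1) (2,2) (2,3) (2,4) (2,5) (3,2) (3,3) (3,4) (3,5) (4,2) (4,3) (4,4) (4,5) (5,3) (5,4) (5,5) (6,3) (6,4) (6,5)] -> total=27
Click 3 (0,6) count=1: revealed 1 new [(0,6)] -> total=28
Click 4 (2,1) count=3: revealed 0 new [(none)] -> total=28

Answer: ......#
.......
.#####.
######.
######.
##.###.
##.###.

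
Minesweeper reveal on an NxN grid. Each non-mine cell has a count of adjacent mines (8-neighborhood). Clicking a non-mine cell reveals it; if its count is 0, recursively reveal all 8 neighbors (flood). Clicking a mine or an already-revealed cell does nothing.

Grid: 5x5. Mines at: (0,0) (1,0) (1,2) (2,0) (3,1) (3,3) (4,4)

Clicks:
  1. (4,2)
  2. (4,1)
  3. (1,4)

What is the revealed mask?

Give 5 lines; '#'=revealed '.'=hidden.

Answer: ...##
...##
...##
.....
.##..

Derivation:
Click 1 (4,2) count=2: revealed 1 new [(4,2)] -> total=1
Click 2 (4,1) count=1: revealed 1 new [(4,1)] -> total=2
Click 3 (1,4) count=0: revealed 6 new [(0,3) (0,4) (1,3) (1,4) (2,3) (2,4)] -> total=8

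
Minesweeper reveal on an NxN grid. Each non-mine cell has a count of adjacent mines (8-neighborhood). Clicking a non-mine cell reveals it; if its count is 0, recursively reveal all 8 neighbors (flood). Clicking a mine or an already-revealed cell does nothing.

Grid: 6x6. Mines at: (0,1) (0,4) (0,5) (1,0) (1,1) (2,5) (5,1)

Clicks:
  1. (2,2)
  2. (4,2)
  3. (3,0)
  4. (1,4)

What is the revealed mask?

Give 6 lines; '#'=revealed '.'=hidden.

Answer: ......
..###.
#####.
######
######
..####

Derivation:
Click 1 (2,2) count=1: revealed 1 new [(2,2)] -> total=1
Click 2 (4,2) count=1: revealed 1 new [(4,2)] -> total=2
Click 3 (3,0) count=0: revealed 22 new [(1,2) (1,3) (1,4) (2,0) (2,1) (2,3) (2,4) (3,0) (3,1) (3,2) (3,3) (3,4) (3,5) (4,0) (4,1) (4,3) (4,4) (4,5) (5,2) (5,3) (5,4) (5,5)] -> total=24
Click 4 (1,4) count=3: revealed 0 new [(none)] -> total=24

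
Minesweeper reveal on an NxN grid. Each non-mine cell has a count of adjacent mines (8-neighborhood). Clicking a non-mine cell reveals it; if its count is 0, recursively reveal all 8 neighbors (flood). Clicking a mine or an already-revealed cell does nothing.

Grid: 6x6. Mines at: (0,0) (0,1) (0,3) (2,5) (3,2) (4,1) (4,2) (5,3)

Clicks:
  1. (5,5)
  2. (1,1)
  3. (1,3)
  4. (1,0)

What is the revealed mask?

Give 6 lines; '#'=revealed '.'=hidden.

Answer: ......
##.#..
......
....##
....##
....##

Derivation:
Click 1 (5,5) count=0: revealed 6 new [(3,4) (3,5) (4,4) (4,5) (5,4) (5,5)] -> total=6
Click 2 (1,1) count=2: revealed 1 new [(1,1)] -> total=7
Click 3 (1,3) count=1: revealed 1 new [(1,3)] -> total=8
Click 4 (1,0) count=2: revealed 1 new [(1,0)] -> total=9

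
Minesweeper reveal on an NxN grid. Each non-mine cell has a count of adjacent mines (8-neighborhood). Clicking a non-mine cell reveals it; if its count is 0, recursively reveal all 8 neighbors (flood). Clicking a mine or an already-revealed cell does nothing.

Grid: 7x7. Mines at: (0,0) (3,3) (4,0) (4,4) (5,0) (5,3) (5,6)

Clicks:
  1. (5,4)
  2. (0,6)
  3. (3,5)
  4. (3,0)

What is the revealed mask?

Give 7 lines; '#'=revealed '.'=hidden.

Click 1 (5,4) count=2: revealed 1 new [(5,4)] -> total=1
Click 2 (0,6) count=0: revealed 28 new [(0,1) (0,2) (0,3) (0,4) (0,5) (0,6) (1,0) (1,1) (1,2) (1,3) (1,4) (1,5) (1,6) (2,0) (2,1) (2,2) (2,3) (2,4) (2,5) (2,6) (3,0) (3,1) (3,2) (3,4) (3,5) (3,6) (4,5) (4,6)] -> total=29
Click 3 (3,5) count=1: revealed 0 new [(none)] -> total=29
Click 4 (3,0) count=1: revealed 0 new [(none)] -> total=29

Answer: .######
#######
#######
###.###
.....##
....#..
.......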